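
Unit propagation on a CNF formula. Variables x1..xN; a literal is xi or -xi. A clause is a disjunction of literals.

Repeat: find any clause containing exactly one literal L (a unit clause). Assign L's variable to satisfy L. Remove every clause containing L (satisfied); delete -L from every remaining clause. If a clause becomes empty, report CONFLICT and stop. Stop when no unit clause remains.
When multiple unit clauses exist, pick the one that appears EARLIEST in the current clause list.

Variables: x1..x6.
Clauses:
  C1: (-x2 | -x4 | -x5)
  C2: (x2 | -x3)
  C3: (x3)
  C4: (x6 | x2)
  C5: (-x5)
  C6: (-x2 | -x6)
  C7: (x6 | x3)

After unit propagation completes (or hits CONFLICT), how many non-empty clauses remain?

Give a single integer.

Answer: 0

Derivation:
unit clause [3] forces x3=T; simplify:
  drop -3 from [2, -3] -> [2]
  satisfied 2 clause(s); 5 remain; assigned so far: [3]
unit clause [2] forces x2=T; simplify:
  drop -2 from [-2, -4, -5] -> [-4, -5]
  drop -2 from [-2, -6] -> [-6]
  satisfied 2 clause(s); 3 remain; assigned so far: [2, 3]
unit clause [-5] forces x5=F; simplify:
  satisfied 2 clause(s); 1 remain; assigned so far: [2, 3, 5]
unit clause [-6] forces x6=F; simplify:
  satisfied 1 clause(s); 0 remain; assigned so far: [2, 3, 5, 6]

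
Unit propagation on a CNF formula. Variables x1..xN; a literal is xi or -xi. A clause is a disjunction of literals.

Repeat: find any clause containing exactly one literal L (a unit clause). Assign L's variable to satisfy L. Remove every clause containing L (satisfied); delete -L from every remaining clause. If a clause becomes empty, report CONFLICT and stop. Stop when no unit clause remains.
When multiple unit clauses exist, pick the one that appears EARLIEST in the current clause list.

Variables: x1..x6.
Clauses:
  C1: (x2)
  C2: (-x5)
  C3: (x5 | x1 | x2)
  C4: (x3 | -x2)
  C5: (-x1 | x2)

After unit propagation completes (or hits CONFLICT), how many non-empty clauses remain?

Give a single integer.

Answer: 0

Derivation:
unit clause [2] forces x2=T; simplify:
  drop -2 from [3, -2] -> [3]
  satisfied 3 clause(s); 2 remain; assigned so far: [2]
unit clause [-5] forces x5=F; simplify:
  satisfied 1 clause(s); 1 remain; assigned so far: [2, 5]
unit clause [3] forces x3=T; simplify:
  satisfied 1 clause(s); 0 remain; assigned so far: [2, 3, 5]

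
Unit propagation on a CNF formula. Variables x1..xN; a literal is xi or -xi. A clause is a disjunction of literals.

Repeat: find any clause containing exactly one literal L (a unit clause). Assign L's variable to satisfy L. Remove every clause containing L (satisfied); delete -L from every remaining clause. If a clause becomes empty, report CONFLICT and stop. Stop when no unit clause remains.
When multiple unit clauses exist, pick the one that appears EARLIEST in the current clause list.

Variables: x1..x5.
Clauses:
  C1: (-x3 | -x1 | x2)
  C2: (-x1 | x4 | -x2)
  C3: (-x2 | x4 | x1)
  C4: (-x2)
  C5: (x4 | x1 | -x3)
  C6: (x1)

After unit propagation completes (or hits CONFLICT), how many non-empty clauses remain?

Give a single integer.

unit clause [-2] forces x2=F; simplify:
  drop 2 from [-3, -1, 2] -> [-3, -1]
  satisfied 3 clause(s); 3 remain; assigned so far: [2]
unit clause [1] forces x1=T; simplify:
  drop -1 from [-3, -1] -> [-3]
  satisfied 2 clause(s); 1 remain; assigned so far: [1, 2]
unit clause [-3] forces x3=F; simplify:
  satisfied 1 clause(s); 0 remain; assigned so far: [1, 2, 3]

Answer: 0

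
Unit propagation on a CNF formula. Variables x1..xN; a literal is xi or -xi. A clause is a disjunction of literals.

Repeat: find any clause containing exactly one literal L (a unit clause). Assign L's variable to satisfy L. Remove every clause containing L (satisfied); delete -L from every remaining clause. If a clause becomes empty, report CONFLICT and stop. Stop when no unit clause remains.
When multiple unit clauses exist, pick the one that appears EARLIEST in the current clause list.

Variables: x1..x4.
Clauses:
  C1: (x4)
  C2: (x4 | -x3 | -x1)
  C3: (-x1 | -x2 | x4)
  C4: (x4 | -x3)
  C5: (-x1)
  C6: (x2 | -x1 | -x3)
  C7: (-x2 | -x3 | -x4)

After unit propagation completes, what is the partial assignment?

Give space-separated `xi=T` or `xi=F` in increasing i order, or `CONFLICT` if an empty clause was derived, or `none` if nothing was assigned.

unit clause [4] forces x4=T; simplify:
  drop -4 from [-2, -3, -4] -> [-2, -3]
  satisfied 4 clause(s); 3 remain; assigned so far: [4]
unit clause [-1] forces x1=F; simplify:
  satisfied 2 clause(s); 1 remain; assigned so far: [1, 4]

Answer: x1=F x4=T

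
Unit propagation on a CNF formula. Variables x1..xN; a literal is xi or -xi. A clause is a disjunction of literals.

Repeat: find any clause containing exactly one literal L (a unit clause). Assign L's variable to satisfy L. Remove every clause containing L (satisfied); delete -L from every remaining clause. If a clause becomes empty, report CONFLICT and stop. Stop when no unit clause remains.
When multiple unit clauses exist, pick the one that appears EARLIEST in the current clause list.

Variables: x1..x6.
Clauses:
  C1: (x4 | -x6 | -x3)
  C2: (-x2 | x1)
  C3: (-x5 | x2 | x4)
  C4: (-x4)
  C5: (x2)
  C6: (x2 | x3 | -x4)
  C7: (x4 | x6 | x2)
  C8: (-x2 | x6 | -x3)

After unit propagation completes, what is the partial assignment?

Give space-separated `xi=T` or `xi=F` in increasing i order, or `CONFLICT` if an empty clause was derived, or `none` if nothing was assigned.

Answer: x1=T x2=T x4=F

Derivation:
unit clause [-4] forces x4=F; simplify:
  drop 4 from [4, -6, -3] -> [-6, -3]
  drop 4 from [-5, 2, 4] -> [-5, 2]
  drop 4 from [4, 6, 2] -> [6, 2]
  satisfied 2 clause(s); 6 remain; assigned so far: [4]
unit clause [2] forces x2=T; simplify:
  drop -2 from [-2, 1] -> [1]
  drop -2 from [-2, 6, -3] -> [6, -3]
  satisfied 3 clause(s); 3 remain; assigned so far: [2, 4]
unit clause [1] forces x1=T; simplify:
  satisfied 1 clause(s); 2 remain; assigned so far: [1, 2, 4]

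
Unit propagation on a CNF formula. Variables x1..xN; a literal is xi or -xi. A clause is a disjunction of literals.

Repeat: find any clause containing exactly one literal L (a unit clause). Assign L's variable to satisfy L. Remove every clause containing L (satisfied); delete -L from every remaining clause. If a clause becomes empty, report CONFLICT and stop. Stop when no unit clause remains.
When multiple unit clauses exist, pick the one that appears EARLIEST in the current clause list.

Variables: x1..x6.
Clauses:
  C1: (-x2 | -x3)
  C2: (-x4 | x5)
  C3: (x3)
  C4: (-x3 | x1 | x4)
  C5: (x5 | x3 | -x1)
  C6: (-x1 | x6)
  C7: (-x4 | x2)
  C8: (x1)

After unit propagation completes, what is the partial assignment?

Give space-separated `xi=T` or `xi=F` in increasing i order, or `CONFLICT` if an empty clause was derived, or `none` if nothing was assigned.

unit clause [3] forces x3=T; simplify:
  drop -3 from [-2, -3] -> [-2]
  drop -3 from [-3, 1, 4] -> [1, 4]
  satisfied 2 clause(s); 6 remain; assigned so far: [3]
unit clause [-2] forces x2=F; simplify:
  drop 2 from [-4, 2] -> [-4]
  satisfied 1 clause(s); 5 remain; assigned so far: [2, 3]
unit clause [-4] forces x4=F; simplify:
  drop 4 from [1, 4] -> [1]
  satisfied 2 clause(s); 3 remain; assigned so far: [2, 3, 4]
unit clause [1] forces x1=T; simplify:
  drop -1 from [-1, 6] -> [6]
  satisfied 2 clause(s); 1 remain; assigned so far: [1, 2, 3, 4]
unit clause [6] forces x6=T; simplify:
  satisfied 1 clause(s); 0 remain; assigned so far: [1, 2, 3, 4, 6]

Answer: x1=T x2=F x3=T x4=F x6=T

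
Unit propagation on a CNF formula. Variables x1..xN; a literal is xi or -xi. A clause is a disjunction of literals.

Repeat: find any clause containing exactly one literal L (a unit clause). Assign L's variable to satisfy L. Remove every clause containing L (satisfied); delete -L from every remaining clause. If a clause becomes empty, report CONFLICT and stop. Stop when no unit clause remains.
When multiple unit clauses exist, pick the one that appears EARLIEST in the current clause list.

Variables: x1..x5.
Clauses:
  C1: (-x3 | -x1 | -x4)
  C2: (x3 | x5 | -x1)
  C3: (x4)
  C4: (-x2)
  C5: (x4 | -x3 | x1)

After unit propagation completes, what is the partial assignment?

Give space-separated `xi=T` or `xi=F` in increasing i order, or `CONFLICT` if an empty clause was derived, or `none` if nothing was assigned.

Answer: x2=F x4=T

Derivation:
unit clause [4] forces x4=T; simplify:
  drop -4 from [-3, -1, -4] -> [-3, -1]
  satisfied 2 clause(s); 3 remain; assigned so far: [4]
unit clause [-2] forces x2=F; simplify:
  satisfied 1 clause(s); 2 remain; assigned so far: [2, 4]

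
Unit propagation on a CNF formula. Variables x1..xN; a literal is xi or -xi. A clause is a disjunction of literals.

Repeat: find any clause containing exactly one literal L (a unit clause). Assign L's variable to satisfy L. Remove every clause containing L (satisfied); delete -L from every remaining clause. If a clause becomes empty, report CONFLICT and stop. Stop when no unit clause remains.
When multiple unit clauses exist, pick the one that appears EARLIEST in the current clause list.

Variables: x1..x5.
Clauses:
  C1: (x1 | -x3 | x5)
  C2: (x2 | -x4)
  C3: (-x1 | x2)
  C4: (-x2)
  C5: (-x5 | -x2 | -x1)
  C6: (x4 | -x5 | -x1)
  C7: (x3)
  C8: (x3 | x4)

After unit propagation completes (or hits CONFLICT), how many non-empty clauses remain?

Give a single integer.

Answer: 0

Derivation:
unit clause [-2] forces x2=F; simplify:
  drop 2 from [2, -4] -> [-4]
  drop 2 from [-1, 2] -> [-1]
  satisfied 2 clause(s); 6 remain; assigned so far: [2]
unit clause [-4] forces x4=F; simplify:
  drop 4 from [4, -5, -1] -> [-5, -1]
  drop 4 from [3, 4] -> [3]
  satisfied 1 clause(s); 5 remain; assigned so far: [2, 4]
unit clause [-1] forces x1=F; simplify:
  drop 1 from [1, -3, 5] -> [-3, 5]
  satisfied 2 clause(s); 3 remain; assigned so far: [1, 2, 4]
unit clause [3] forces x3=T; simplify:
  drop -3 from [-3, 5] -> [5]
  satisfied 2 clause(s); 1 remain; assigned so far: [1, 2, 3, 4]
unit clause [5] forces x5=T; simplify:
  satisfied 1 clause(s); 0 remain; assigned so far: [1, 2, 3, 4, 5]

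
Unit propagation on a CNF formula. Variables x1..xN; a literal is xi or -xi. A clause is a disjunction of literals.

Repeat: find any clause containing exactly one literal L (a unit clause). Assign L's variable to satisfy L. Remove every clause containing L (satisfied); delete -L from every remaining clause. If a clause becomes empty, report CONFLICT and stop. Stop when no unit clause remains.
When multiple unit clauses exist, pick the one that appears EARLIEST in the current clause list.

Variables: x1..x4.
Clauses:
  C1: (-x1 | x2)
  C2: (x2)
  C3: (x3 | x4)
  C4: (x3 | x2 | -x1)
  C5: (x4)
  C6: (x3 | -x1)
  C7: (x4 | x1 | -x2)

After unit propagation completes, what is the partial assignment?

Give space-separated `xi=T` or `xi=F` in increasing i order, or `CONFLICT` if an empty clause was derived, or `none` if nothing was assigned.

unit clause [2] forces x2=T; simplify:
  drop -2 from [4, 1, -2] -> [4, 1]
  satisfied 3 clause(s); 4 remain; assigned so far: [2]
unit clause [4] forces x4=T; simplify:
  satisfied 3 clause(s); 1 remain; assigned so far: [2, 4]

Answer: x2=T x4=T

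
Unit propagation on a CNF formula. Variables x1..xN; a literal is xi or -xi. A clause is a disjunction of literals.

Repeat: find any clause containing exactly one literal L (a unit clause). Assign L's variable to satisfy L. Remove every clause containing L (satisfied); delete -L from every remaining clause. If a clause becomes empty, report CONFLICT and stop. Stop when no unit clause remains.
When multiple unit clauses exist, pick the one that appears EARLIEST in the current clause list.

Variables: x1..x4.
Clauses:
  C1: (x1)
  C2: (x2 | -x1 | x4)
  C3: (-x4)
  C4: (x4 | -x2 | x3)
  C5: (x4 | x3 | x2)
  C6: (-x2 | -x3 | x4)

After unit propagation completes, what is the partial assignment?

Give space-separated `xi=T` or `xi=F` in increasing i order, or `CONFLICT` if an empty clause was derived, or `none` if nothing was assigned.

unit clause [1] forces x1=T; simplify:
  drop -1 from [2, -1, 4] -> [2, 4]
  satisfied 1 clause(s); 5 remain; assigned so far: [1]
unit clause [-4] forces x4=F; simplify:
  drop 4 from [2, 4] -> [2]
  drop 4 from [4, -2, 3] -> [-2, 3]
  drop 4 from [4, 3, 2] -> [3, 2]
  drop 4 from [-2, -3, 4] -> [-2, -3]
  satisfied 1 clause(s); 4 remain; assigned so far: [1, 4]
unit clause [2] forces x2=T; simplify:
  drop -2 from [-2, 3] -> [3]
  drop -2 from [-2, -3] -> [-3]
  satisfied 2 clause(s); 2 remain; assigned so far: [1, 2, 4]
unit clause [3] forces x3=T; simplify:
  drop -3 from [-3] -> [] (empty!)
  satisfied 1 clause(s); 1 remain; assigned so far: [1, 2, 3, 4]
CONFLICT (empty clause)

Answer: CONFLICT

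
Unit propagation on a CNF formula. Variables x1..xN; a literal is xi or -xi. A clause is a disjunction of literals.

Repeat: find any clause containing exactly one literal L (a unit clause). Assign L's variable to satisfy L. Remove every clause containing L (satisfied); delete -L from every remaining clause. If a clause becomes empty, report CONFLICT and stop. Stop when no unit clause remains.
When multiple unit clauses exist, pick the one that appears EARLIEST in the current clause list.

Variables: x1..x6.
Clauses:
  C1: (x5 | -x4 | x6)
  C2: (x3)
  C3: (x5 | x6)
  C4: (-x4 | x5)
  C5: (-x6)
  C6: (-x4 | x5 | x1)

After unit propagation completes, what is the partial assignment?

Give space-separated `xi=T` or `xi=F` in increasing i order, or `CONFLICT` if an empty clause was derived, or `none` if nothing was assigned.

Answer: x3=T x5=T x6=F

Derivation:
unit clause [3] forces x3=T; simplify:
  satisfied 1 clause(s); 5 remain; assigned so far: [3]
unit clause [-6] forces x6=F; simplify:
  drop 6 from [5, -4, 6] -> [5, -4]
  drop 6 from [5, 6] -> [5]
  satisfied 1 clause(s); 4 remain; assigned so far: [3, 6]
unit clause [5] forces x5=T; simplify:
  satisfied 4 clause(s); 0 remain; assigned so far: [3, 5, 6]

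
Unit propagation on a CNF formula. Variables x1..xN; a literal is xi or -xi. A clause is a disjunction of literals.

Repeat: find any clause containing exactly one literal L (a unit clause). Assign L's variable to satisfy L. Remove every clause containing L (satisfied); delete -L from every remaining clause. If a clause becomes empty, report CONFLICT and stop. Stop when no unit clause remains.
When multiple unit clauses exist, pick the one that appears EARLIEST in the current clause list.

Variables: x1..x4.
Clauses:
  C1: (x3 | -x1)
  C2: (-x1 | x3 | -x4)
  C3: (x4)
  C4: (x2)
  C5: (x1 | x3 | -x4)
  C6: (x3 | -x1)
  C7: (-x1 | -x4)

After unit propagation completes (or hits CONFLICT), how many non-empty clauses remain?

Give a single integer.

Answer: 0

Derivation:
unit clause [4] forces x4=T; simplify:
  drop -4 from [-1, 3, -4] -> [-1, 3]
  drop -4 from [1, 3, -4] -> [1, 3]
  drop -4 from [-1, -4] -> [-1]
  satisfied 1 clause(s); 6 remain; assigned so far: [4]
unit clause [2] forces x2=T; simplify:
  satisfied 1 clause(s); 5 remain; assigned so far: [2, 4]
unit clause [-1] forces x1=F; simplify:
  drop 1 from [1, 3] -> [3]
  satisfied 4 clause(s); 1 remain; assigned so far: [1, 2, 4]
unit clause [3] forces x3=T; simplify:
  satisfied 1 clause(s); 0 remain; assigned so far: [1, 2, 3, 4]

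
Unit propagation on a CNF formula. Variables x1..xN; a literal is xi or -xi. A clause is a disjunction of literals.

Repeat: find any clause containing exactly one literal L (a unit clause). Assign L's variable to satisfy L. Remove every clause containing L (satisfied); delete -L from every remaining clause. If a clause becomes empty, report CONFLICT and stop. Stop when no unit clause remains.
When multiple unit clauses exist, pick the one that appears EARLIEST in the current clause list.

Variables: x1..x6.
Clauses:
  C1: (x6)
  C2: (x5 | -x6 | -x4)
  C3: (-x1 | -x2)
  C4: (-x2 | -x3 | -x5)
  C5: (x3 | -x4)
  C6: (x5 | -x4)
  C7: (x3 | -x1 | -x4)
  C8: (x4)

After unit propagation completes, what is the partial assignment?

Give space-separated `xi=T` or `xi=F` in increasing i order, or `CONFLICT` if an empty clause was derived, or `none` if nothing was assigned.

unit clause [6] forces x6=T; simplify:
  drop -6 from [5, -6, -4] -> [5, -4]
  satisfied 1 clause(s); 7 remain; assigned so far: [6]
unit clause [4] forces x4=T; simplify:
  drop -4 from [5, -4] -> [5]
  drop -4 from [3, -4] -> [3]
  drop -4 from [5, -4] -> [5]
  drop -4 from [3, -1, -4] -> [3, -1]
  satisfied 1 clause(s); 6 remain; assigned so far: [4, 6]
unit clause [5] forces x5=T; simplify:
  drop -5 from [-2, -3, -5] -> [-2, -3]
  satisfied 2 clause(s); 4 remain; assigned so far: [4, 5, 6]
unit clause [3] forces x3=T; simplify:
  drop -3 from [-2, -3] -> [-2]
  satisfied 2 clause(s); 2 remain; assigned so far: [3, 4, 5, 6]
unit clause [-2] forces x2=F; simplify:
  satisfied 2 clause(s); 0 remain; assigned so far: [2, 3, 4, 5, 6]

Answer: x2=F x3=T x4=T x5=T x6=T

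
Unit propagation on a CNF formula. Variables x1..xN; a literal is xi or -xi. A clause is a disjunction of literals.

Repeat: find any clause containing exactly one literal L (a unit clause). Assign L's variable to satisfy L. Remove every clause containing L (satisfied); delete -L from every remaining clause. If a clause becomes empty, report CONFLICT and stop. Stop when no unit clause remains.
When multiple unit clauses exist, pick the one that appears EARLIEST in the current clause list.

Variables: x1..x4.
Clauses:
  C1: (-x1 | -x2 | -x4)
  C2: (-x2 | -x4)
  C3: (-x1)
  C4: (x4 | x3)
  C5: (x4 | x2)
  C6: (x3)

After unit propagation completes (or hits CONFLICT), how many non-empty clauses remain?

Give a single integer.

unit clause [-1] forces x1=F; simplify:
  satisfied 2 clause(s); 4 remain; assigned so far: [1]
unit clause [3] forces x3=T; simplify:
  satisfied 2 clause(s); 2 remain; assigned so far: [1, 3]

Answer: 2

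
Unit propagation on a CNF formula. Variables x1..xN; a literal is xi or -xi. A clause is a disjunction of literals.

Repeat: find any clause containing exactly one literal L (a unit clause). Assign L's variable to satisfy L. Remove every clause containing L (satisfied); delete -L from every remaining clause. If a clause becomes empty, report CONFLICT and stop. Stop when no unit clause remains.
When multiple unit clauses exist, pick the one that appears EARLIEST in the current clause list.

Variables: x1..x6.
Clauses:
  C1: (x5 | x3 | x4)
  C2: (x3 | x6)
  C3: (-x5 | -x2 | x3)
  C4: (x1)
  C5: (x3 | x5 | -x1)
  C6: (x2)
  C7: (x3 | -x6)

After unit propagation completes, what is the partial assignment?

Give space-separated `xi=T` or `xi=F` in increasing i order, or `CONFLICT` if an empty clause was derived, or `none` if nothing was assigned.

unit clause [1] forces x1=T; simplify:
  drop -1 from [3, 5, -1] -> [3, 5]
  satisfied 1 clause(s); 6 remain; assigned so far: [1]
unit clause [2] forces x2=T; simplify:
  drop -2 from [-5, -2, 3] -> [-5, 3]
  satisfied 1 clause(s); 5 remain; assigned so far: [1, 2]

Answer: x1=T x2=T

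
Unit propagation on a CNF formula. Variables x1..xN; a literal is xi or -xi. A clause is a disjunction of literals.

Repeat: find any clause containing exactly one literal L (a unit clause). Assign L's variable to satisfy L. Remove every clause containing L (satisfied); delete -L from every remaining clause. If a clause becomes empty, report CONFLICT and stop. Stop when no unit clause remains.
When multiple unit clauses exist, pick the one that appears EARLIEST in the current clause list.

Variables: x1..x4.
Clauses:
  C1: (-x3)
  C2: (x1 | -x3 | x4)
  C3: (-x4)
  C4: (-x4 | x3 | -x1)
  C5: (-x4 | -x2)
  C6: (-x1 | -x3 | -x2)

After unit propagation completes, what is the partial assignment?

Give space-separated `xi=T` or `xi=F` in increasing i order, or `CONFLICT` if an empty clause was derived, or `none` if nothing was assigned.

unit clause [-3] forces x3=F; simplify:
  drop 3 from [-4, 3, -1] -> [-4, -1]
  satisfied 3 clause(s); 3 remain; assigned so far: [3]
unit clause [-4] forces x4=F; simplify:
  satisfied 3 clause(s); 0 remain; assigned so far: [3, 4]

Answer: x3=F x4=F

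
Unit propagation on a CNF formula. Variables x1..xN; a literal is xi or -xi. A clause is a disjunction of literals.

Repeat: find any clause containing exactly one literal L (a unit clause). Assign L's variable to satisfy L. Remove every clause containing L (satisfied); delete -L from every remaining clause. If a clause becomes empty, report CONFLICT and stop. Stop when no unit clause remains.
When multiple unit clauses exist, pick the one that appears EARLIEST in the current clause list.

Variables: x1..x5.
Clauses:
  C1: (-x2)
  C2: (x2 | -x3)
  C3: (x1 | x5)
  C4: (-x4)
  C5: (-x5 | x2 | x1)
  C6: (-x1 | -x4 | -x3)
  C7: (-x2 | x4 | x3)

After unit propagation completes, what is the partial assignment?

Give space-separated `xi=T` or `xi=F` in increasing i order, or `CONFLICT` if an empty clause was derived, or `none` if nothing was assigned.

unit clause [-2] forces x2=F; simplify:
  drop 2 from [2, -3] -> [-3]
  drop 2 from [-5, 2, 1] -> [-5, 1]
  satisfied 2 clause(s); 5 remain; assigned so far: [2]
unit clause [-3] forces x3=F; simplify:
  satisfied 2 clause(s); 3 remain; assigned so far: [2, 3]
unit clause [-4] forces x4=F; simplify:
  satisfied 1 clause(s); 2 remain; assigned so far: [2, 3, 4]

Answer: x2=F x3=F x4=F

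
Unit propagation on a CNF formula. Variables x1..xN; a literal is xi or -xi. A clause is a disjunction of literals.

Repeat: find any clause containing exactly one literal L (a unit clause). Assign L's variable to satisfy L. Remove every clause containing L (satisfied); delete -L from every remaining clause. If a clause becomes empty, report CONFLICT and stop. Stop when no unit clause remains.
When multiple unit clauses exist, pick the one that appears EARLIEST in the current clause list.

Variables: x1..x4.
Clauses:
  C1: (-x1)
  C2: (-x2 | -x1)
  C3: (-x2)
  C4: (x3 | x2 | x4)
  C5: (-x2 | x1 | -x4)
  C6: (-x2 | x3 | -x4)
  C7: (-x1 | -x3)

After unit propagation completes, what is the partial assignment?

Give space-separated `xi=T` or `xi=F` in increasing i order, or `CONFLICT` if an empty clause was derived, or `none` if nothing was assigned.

Answer: x1=F x2=F

Derivation:
unit clause [-1] forces x1=F; simplify:
  drop 1 from [-2, 1, -4] -> [-2, -4]
  satisfied 3 clause(s); 4 remain; assigned so far: [1]
unit clause [-2] forces x2=F; simplify:
  drop 2 from [3, 2, 4] -> [3, 4]
  satisfied 3 clause(s); 1 remain; assigned so far: [1, 2]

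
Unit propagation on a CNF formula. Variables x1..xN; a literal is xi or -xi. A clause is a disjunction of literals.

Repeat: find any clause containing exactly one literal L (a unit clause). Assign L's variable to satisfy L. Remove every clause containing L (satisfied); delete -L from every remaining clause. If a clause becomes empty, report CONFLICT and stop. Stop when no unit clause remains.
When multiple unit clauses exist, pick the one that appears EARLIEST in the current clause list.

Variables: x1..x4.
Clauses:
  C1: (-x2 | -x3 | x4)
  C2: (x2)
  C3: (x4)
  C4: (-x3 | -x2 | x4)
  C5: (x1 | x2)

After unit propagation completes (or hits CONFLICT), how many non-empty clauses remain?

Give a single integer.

unit clause [2] forces x2=T; simplify:
  drop -2 from [-2, -3, 4] -> [-3, 4]
  drop -2 from [-3, -2, 4] -> [-3, 4]
  satisfied 2 clause(s); 3 remain; assigned so far: [2]
unit clause [4] forces x4=T; simplify:
  satisfied 3 clause(s); 0 remain; assigned so far: [2, 4]

Answer: 0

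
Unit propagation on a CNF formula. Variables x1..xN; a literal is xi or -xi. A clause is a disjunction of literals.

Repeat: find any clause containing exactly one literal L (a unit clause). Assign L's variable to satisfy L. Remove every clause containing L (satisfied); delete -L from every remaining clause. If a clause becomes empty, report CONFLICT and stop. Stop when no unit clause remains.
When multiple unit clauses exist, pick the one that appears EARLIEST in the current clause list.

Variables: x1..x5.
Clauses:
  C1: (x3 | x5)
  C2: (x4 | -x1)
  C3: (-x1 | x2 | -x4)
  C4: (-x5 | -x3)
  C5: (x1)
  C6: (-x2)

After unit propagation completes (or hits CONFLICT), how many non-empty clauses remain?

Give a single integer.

unit clause [1] forces x1=T; simplify:
  drop -1 from [4, -1] -> [4]
  drop -1 from [-1, 2, -4] -> [2, -4]
  satisfied 1 clause(s); 5 remain; assigned so far: [1]
unit clause [4] forces x4=T; simplify:
  drop -4 from [2, -4] -> [2]
  satisfied 1 clause(s); 4 remain; assigned so far: [1, 4]
unit clause [2] forces x2=T; simplify:
  drop -2 from [-2] -> [] (empty!)
  satisfied 1 clause(s); 3 remain; assigned so far: [1, 2, 4]
CONFLICT (empty clause)

Answer: 2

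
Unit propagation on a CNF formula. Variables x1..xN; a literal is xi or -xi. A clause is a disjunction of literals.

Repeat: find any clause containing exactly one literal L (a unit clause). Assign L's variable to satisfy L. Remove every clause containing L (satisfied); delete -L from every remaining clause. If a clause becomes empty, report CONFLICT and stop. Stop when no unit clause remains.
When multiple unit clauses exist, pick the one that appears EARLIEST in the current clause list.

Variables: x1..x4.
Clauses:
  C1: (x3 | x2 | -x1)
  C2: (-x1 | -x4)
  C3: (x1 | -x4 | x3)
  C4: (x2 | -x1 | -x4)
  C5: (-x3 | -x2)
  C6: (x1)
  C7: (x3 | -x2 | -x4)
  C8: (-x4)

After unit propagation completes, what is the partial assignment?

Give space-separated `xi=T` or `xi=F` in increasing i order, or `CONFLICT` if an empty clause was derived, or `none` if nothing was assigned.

unit clause [1] forces x1=T; simplify:
  drop -1 from [3, 2, -1] -> [3, 2]
  drop -1 from [-1, -4] -> [-4]
  drop -1 from [2, -1, -4] -> [2, -4]
  satisfied 2 clause(s); 6 remain; assigned so far: [1]
unit clause [-4] forces x4=F; simplify:
  satisfied 4 clause(s); 2 remain; assigned so far: [1, 4]

Answer: x1=T x4=F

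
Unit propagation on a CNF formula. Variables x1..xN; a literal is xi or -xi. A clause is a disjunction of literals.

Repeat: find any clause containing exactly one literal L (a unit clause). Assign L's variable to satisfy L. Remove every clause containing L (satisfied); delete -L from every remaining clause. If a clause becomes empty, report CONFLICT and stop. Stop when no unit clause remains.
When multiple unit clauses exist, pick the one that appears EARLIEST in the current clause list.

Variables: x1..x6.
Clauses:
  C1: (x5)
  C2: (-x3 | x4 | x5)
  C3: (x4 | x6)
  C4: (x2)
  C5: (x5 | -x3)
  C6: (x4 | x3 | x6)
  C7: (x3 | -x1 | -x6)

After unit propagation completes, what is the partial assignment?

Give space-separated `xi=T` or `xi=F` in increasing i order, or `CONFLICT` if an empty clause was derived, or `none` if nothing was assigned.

Answer: x2=T x5=T

Derivation:
unit clause [5] forces x5=T; simplify:
  satisfied 3 clause(s); 4 remain; assigned so far: [5]
unit clause [2] forces x2=T; simplify:
  satisfied 1 clause(s); 3 remain; assigned so far: [2, 5]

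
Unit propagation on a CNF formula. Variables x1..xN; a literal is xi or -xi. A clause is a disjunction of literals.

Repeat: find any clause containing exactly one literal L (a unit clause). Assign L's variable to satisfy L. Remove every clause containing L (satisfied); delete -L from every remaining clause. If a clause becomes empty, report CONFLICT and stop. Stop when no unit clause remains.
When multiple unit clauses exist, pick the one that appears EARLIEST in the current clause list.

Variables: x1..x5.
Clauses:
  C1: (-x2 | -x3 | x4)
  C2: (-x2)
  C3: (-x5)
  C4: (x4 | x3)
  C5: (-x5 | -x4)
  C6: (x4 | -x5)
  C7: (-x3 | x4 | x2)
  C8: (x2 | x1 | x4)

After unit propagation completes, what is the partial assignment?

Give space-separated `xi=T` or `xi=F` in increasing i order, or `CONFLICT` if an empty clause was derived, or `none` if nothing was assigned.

Answer: x2=F x5=F

Derivation:
unit clause [-2] forces x2=F; simplify:
  drop 2 from [-3, 4, 2] -> [-3, 4]
  drop 2 from [2, 1, 4] -> [1, 4]
  satisfied 2 clause(s); 6 remain; assigned so far: [2]
unit clause [-5] forces x5=F; simplify:
  satisfied 3 clause(s); 3 remain; assigned so far: [2, 5]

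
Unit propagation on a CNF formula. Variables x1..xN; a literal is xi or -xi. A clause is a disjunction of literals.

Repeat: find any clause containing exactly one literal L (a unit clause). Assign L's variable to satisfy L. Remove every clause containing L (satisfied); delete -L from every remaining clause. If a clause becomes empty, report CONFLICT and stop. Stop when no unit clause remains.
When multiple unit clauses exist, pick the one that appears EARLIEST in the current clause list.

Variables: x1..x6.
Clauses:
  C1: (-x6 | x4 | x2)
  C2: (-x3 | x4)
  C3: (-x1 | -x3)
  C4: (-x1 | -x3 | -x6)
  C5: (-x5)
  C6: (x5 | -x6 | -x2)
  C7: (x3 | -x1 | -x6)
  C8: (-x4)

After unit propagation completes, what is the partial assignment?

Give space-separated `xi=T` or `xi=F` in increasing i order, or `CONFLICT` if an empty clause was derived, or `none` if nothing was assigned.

Answer: x3=F x4=F x5=F

Derivation:
unit clause [-5] forces x5=F; simplify:
  drop 5 from [5, -6, -2] -> [-6, -2]
  satisfied 1 clause(s); 7 remain; assigned so far: [5]
unit clause [-4] forces x4=F; simplify:
  drop 4 from [-6, 4, 2] -> [-6, 2]
  drop 4 from [-3, 4] -> [-3]
  satisfied 1 clause(s); 6 remain; assigned so far: [4, 5]
unit clause [-3] forces x3=F; simplify:
  drop 3 from [3, -1, -6] -> [-1, -6]
  satisfied 3 clause(s); 3 remain; assigned so far: [3, 4, 5]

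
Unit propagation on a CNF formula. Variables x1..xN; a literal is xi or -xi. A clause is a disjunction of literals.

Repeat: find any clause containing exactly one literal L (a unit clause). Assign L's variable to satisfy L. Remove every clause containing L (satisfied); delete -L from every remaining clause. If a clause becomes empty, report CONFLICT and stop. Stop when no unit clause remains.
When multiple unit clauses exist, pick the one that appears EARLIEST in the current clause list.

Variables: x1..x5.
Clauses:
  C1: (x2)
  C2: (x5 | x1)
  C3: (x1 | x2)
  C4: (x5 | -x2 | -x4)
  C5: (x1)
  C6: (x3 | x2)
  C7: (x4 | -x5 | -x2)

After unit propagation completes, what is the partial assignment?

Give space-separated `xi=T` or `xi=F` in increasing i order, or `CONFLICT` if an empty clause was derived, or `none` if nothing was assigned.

Answer: x1=T x2=T

Derivation:
unit clause [2] forces x2=T; simplify:
  drop -2 from [5, -2, -4] -> [5, -4]
  drop -2 from [4, -5, -2] -> [4, -5]
  satisfied 3 clause(s); 4 remain; assigned so far: [2]
unit clause [1] forces x1=T; simplify:
  satisfied 2 clause(s); 2 remain; assigned so far: [1, 2]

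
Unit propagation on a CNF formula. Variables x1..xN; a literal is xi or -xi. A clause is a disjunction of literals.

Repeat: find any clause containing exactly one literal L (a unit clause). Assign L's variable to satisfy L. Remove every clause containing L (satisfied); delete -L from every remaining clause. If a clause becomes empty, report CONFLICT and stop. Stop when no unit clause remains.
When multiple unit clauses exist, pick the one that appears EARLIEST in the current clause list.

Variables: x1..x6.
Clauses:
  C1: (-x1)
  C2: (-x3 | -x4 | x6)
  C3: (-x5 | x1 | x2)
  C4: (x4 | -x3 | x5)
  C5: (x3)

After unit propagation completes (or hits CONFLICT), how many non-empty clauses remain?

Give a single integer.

Answer: 3

Derivation:
unit clause [-1] forces x1=F; simplify:
  drop 1 from [-5, 1, 2] -> [-5, 2]
  satisfied 1 clause(s); 4 remain; assigned so far: [1]
unit clause [3] forces x3=T; simplify:
  drop -3 from [-3, -4, 6] -> [-4, 6]
  drop -3 from [4, -3, 5] -> [4, 5]
  satisfied 1 clause(s); 3 remain; assigned so far: [1, 3]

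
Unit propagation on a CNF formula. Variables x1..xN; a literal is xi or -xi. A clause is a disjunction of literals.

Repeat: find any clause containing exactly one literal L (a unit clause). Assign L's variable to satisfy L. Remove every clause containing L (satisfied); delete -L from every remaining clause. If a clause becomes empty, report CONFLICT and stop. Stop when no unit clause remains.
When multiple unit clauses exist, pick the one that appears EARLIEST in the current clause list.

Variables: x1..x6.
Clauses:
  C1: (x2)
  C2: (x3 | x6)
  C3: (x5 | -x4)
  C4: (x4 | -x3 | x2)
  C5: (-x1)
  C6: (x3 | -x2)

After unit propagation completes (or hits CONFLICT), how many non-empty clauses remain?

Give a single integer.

unit clause [2] forces x2=T; simplify:
  drop -2 from [3, -2] -> [3]
  satisfied 2 clause(s); 4 remain; assigned so far: [2]
unit clause [-1] forces x1=F; simplify:
  satisfied 1 clause(s); 3 remain; assigned so far: [1, 2]
unit clause [3] forces x3=T; simplify:
  satisfied 2 clause(s); 1 remain; assigned so far: [1, 2, 3]

Answer: 1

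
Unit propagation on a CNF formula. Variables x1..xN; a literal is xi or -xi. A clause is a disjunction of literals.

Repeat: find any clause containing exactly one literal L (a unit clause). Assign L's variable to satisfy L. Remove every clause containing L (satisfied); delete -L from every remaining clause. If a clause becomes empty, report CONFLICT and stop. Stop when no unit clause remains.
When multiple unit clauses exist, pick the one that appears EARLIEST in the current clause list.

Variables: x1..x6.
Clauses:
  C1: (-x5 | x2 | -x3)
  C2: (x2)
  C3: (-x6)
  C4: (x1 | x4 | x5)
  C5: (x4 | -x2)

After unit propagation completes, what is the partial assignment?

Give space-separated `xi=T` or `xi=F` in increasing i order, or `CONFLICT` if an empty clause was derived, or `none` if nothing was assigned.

Answer: x2=T x4=T x6=F

Derivation:
unit clause [2] forces x2=T; simplify:
  drop -2 from [4, -2] -> [4]
  satisfied 2 clause(s); 3 remain; assigned so far: [2]
unit clause [-6] forces x6=F; simplify:
  satisfied 1 clause(s); 2 remain; assigned so far: [2, 6]
unit clause [4] forces x4=T; simplify:
  satisfied 2 clause(s); 0 remain; assigned so far: [2, 4, 6]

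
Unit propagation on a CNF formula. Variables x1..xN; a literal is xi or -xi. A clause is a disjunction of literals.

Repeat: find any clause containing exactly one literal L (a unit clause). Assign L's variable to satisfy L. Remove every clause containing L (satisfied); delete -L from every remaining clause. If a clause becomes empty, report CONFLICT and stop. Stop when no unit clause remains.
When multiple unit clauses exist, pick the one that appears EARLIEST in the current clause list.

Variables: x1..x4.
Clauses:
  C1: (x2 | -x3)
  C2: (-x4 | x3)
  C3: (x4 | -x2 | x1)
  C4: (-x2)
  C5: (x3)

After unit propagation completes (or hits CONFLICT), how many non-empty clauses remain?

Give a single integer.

Answer: 1

Derivation:
unit clause [-2] forces x2=F; simplify:
  drop 2 from [2, -3] -> [-3]
  satisfied 2 clause(s); 3 remain; assigned so far: [2]
unit clause [-3] forces x3=F; simplify:
  drop 3 from [-4, 3] -> [-4]
  drop 3 from [3] -> [] (empty!)
  satisfied 1 clause(s); 2 remain; assigned so far: [2, 3]
CONFLICT (empty clause)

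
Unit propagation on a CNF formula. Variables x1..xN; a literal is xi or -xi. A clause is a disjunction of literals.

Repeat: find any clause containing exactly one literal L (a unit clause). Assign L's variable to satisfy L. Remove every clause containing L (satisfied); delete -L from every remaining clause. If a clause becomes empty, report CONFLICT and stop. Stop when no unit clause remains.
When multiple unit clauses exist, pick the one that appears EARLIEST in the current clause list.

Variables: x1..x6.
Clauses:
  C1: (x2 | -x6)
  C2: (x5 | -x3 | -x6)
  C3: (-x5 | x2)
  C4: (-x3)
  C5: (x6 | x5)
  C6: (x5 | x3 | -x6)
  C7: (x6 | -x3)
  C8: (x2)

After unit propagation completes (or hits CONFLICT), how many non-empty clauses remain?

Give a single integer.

unit clause [-3] forces x3=F; simplify:
  drop 3 from [5, 3, -6] -> [5, -6]
  satisfied 3 clause(s); 5 remain; assigned so far: [3]
unit clause [2] forces x2=T; simplify:
  satisfied 3 clause(s); 2 remain; assigned so far: [2, 3]

Answer: 2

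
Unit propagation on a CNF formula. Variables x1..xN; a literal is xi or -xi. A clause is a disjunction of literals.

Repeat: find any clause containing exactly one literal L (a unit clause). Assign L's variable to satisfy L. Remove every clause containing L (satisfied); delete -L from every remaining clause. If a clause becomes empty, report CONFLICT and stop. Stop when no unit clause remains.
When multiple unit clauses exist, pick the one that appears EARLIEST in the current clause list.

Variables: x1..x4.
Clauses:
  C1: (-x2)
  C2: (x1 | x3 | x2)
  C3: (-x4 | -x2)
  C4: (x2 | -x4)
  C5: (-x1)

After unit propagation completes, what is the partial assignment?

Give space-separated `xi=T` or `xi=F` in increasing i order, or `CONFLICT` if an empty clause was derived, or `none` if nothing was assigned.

Answer: x1=F x2=F x3=T x4=F

Derivation:
unit clause [-2] forces x2=F; simplify:
  drop 2 from [1, 3, 2] -> [1, 3]
  drop 2 from [2, -4] -> [-4]
  satisfied 2 clause(s); 3 remain; assigned so far: [2]
unit clause [-4] forces x4=F; simplify:
  satisfied 1 clause(s); 2 remain; assigned so far: [2, 4]
unit clause [-1] forces x1=F; simplify:
  drop 1 from [1, 3] -> [3]
  satisfied 1 clause(s); 1 remain; assigned so far: [1, 2, 4]
unit clause [3] forces x3=T; simplify:
  satisfied 1 clause(s); 0 remain; assigned so far: [1, 2, 3, 4]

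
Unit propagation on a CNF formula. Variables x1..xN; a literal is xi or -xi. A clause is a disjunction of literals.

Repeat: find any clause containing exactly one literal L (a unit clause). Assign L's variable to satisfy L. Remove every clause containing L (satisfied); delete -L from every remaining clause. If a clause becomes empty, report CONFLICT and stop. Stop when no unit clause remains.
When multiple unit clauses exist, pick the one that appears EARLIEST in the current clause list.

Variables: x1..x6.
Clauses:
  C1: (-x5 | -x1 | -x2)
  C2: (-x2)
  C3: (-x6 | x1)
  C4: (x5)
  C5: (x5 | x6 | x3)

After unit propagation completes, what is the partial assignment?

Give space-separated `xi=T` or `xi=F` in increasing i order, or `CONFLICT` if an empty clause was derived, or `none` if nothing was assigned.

Answer: x2=F x5=T

Derivation:
unit clause [-2] forces x2=F; simplify:
  satisfied 2 clause(s); 3 remain; assigned so far: [2]
unit clause [5] forces x5=T; simplify:
  satisfied 2 clause(s); 1 remain; assigned so far: [2, 5]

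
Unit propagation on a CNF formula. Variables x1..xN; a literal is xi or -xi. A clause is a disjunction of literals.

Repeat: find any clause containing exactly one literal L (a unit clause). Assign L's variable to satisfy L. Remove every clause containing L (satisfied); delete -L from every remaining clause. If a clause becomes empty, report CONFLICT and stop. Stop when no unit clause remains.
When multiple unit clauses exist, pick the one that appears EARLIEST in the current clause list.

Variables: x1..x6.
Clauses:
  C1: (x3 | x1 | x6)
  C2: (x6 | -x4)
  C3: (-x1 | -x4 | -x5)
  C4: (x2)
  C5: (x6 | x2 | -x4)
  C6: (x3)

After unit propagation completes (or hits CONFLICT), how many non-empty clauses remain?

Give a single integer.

unit clause [2] forces x2=T; simplify:
  satisfied 2 clause(s); 4 remain; assigned so far: [2]
unit clause [3] forces x3=T; simplify:
  satisfied 2 clause(s); 2 remain; assigned so far: [2, 3]

Answer: 2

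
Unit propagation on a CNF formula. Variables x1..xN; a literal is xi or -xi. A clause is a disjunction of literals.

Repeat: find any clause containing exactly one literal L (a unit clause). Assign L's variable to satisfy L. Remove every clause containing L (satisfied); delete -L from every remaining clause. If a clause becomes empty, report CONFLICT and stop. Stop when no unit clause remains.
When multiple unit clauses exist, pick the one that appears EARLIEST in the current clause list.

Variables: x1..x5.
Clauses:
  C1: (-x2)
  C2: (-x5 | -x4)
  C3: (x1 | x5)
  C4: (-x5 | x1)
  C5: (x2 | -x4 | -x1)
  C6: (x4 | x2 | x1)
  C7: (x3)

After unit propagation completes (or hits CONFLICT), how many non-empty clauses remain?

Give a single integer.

unit clause [-2] forces x2=F; simplify:
  drop 2 from [2, -4, -1] -> [-4, -1]
  drop 2 from [4, 2, 1] -> [4, 1]
  satisfied 1 clause(s); 6 remain; assigned so far: [2]
unit clause [3] forces x3=T; simplify:
  satisfied 1 clause(s); 5 remain; assigned so far: [2, 3]

Answer: 5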